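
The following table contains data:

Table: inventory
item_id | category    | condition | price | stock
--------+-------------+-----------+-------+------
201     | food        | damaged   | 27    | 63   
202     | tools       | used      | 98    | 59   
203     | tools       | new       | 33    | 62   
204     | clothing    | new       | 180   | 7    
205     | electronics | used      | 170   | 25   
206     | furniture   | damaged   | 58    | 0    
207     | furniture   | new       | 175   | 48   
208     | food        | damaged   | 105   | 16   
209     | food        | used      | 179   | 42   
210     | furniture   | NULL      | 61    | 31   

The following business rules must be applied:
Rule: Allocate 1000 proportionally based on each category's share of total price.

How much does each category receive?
clothing: 165.75, electronics: 156.54, food: 286.37, furniture: 270.72, tools: 120.63

Step 1: Calculate total price = 1086
Step 2: Calculate each category's proportion:
  clothing: 180/1086 = 16.57% → 165.75
  electronics: 170/1086 = 15.65% → 156.54
  food: 311/1086 = 28.64% → 286.37
  furniture: 294/1086 = 27.07% → 270.72
  tools: 131/1086 = 12.06% → 120.63
Step 3: Verify: sum of allocations ≈ 1000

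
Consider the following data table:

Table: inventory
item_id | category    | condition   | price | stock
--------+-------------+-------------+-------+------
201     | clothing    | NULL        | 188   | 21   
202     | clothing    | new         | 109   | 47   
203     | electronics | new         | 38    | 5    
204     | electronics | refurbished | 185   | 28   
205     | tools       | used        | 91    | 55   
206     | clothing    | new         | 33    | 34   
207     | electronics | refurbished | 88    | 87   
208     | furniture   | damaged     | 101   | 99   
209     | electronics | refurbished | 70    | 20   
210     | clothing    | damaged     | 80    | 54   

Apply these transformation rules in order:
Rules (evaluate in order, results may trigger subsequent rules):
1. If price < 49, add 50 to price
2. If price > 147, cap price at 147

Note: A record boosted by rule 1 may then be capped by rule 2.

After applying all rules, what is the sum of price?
1004

Step 1: Apply rule 1 to records with price < 49
  - 2 records get bonus of 50
  - Of these, 0 records then exceed 147 and get capped
Step 2: Apply rule 2 to records with price > 147
  - 2 records (original) are capped
Step 3: Calculate final sum = 1004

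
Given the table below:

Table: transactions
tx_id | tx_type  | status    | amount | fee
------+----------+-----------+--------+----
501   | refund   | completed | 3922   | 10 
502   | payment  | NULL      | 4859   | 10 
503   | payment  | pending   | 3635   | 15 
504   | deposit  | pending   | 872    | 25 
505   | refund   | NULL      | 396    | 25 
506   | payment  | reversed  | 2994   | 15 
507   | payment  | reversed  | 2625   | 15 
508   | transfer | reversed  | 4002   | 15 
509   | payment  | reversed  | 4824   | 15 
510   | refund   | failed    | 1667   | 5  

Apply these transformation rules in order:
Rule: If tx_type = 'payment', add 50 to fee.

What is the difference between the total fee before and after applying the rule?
250

Step 1: Original sum of fee = 150
Step 2: 5 records have tx_type = 'payment'
Step 3: Each affected record changes by 50
Step 4: Total change = 5 × 50 = 250
Step 5: New sum = 150 + 250 = 400
Step 6: Difference = |400 - 150| = 250
        (Sum increased by 250)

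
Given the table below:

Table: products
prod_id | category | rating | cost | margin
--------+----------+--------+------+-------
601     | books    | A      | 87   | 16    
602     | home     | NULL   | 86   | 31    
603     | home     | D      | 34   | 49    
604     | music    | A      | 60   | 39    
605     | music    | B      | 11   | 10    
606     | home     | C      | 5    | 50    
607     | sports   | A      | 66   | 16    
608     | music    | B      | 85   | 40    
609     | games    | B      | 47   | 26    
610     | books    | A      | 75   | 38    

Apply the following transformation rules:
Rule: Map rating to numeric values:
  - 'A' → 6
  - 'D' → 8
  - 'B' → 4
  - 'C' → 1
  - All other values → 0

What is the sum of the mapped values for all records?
45

Step 1: Apply mapping to each record
Step 2: Count by status:
  'A': 4 records × 6 = 24
  'D': 1 records × 8 = 8
  'B': 3 records × 4 = 12
  'C': 1 records × 1 = 1
Step 3: Sum all mapped values = 45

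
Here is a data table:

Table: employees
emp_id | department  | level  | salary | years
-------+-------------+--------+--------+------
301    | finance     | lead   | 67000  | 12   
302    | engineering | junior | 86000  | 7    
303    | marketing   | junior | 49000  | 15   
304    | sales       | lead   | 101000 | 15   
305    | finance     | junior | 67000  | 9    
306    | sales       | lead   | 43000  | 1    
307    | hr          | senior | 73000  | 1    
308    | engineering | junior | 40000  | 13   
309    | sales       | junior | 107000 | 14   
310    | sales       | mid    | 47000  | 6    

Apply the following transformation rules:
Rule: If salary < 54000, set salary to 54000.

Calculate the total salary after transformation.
717000

Step 1: 4 records have salary < 54000
Step 2: These records originally summed to 179000
Step 3: After setting to minimum: 4 × 54000 = 216000
Step 4: Unaffected records sum: 501000
Step 5: Final sum = 216000 + 501000 = 717000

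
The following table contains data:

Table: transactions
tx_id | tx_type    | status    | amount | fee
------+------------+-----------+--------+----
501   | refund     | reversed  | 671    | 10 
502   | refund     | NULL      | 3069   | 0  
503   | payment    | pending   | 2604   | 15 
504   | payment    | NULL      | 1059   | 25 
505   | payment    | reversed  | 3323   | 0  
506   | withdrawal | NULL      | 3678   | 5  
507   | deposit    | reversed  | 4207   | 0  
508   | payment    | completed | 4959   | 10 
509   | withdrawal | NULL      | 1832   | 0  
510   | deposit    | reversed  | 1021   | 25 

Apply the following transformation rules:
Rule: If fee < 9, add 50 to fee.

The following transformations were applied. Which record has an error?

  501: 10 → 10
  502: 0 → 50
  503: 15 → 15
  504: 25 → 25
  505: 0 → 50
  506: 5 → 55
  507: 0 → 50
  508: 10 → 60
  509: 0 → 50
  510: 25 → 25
Record 508 has an error. The correct transformed value should be 10, not 60.

Step 1: Check each record against the rule
Step 2: Record 508 has fee = 10
Step 3: Since 10 >= 9, the bonus should not have been applied
Step 4: Correct value = 10, but claimed value = 60
Conclusion: Record 508 has the error.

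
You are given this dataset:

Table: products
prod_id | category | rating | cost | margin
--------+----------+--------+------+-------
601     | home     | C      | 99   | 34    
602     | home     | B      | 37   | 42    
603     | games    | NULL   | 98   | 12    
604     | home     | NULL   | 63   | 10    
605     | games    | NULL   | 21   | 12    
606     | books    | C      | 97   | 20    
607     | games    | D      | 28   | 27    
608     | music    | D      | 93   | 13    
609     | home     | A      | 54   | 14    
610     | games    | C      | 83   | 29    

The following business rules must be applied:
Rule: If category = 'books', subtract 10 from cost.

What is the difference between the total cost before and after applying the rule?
10

Step 1: Original sum of cost = 673
Step 2: 1 records have category = 'books'
Step 3: Each affected record changes by -10
Step 4: Total change = 1 × -10 = -10
Step 5: New sum = 673 + -10 = 663
Step 6: Difference = |663 - 673| = 10
        (Sum decreased by 10)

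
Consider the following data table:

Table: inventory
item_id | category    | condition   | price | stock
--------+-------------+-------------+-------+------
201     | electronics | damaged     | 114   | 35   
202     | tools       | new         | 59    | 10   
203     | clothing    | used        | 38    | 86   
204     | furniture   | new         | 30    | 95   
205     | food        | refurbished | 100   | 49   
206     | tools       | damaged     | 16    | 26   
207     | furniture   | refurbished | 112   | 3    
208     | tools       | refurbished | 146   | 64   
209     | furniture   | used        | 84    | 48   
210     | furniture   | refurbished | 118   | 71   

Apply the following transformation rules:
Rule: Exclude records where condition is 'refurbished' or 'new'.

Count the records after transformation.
4

Step 1: Count records to exclude
  - 4 (refurbished) + 2 (new) = 6 records
Step 2: Total records: 10
Step 3: Remaining = 10 - 6 = 4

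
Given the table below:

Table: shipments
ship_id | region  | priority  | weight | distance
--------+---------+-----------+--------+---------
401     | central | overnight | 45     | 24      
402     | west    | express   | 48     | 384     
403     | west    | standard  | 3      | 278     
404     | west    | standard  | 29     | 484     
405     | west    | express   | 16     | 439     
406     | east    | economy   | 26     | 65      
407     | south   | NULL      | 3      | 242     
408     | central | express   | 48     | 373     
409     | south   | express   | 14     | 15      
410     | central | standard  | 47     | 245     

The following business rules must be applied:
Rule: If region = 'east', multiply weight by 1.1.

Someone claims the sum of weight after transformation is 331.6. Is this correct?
No, the correct result is 281.6.

Step 1: Calculate the correct sum after transformation
Step 2: Apply multiplier 1.1 to records where region = 'east'
Step 3: Correct result = 281.6
Step 4: Claimed result = 331.6
Step 5: 281.6 ≠ 331.6
Conclusion: The claimed result is incorrect. The correct answer is 281.6.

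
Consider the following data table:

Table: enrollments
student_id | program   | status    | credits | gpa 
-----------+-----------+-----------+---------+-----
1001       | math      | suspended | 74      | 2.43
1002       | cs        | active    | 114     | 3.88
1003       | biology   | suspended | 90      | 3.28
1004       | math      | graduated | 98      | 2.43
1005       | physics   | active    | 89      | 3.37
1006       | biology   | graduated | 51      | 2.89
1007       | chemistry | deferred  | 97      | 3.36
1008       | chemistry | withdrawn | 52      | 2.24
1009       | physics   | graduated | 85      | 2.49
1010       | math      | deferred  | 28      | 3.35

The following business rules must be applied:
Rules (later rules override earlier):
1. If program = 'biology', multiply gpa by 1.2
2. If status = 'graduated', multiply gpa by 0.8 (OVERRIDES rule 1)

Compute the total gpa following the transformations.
28.81

Step 1: Rule 2 takes priority for records with status = 'graduated'
  - 3 records: 7.81 × 0.8 = 6.25
Step 2: Rule 1 applies to remaining records with program = 'biology'
  - 1 records: 3.28 × 1.2 = 3.94
Step 3: Other records unchanged: 18.63
Step 4: Final sum = 6.25 + 3.94 + 18.63 = 28.81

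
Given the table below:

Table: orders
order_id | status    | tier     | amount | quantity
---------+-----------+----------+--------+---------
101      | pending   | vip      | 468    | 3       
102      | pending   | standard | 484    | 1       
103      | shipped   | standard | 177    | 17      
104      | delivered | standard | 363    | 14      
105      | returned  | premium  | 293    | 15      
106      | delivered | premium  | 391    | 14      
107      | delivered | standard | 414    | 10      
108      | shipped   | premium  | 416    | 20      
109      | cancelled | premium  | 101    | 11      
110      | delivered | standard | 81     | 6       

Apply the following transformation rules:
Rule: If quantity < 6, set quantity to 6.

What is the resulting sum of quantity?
119

Step 1: 2 records have quantity < 6
Step 2: These records originally summed to 4
Step 3: After setting to minimum: 2 × 6 = 12
Step 4: Unaffected records sum: 107
Step 5: Final sum = 12 + 107 = 119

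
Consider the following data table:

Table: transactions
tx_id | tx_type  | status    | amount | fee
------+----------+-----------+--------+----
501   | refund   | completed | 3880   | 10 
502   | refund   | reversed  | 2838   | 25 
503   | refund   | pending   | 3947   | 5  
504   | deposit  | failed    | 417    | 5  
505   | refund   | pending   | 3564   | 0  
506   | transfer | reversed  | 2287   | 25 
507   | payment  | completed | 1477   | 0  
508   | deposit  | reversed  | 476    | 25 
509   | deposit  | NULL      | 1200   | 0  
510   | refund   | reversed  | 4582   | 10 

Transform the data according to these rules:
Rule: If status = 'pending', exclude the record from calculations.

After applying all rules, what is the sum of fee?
100

Step 1: Identify records where status = 'pending'
Step 2: The excluded records sum to 5
Step 3: Original total fee = 105
Step 4: Remaining total = 105 - 5 = 100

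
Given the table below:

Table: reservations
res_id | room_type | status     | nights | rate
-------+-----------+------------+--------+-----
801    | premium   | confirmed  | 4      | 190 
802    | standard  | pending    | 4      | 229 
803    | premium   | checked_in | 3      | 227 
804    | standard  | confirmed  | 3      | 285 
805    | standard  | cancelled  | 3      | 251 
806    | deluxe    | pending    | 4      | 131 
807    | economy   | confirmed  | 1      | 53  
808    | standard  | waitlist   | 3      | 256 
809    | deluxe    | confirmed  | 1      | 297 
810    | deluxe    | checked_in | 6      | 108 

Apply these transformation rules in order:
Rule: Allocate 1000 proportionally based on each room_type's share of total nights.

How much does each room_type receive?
deluxe: 343.75, economy: 31.25, premium: 218.75, standard: 406.25

Step 1: Calculate total nights = 32
Step 2: Calculate each room_type's proportion:
  deluxe: 11/32 = 34.38% → 343.75
  economy: 1/32 = 3.12% → 31.25
  premium: 7/32 = 21.88% → 218.75
  standard: 13/32 = 40.62% → 406.25
Step 3: Verify: sum of allocations ≈ 1000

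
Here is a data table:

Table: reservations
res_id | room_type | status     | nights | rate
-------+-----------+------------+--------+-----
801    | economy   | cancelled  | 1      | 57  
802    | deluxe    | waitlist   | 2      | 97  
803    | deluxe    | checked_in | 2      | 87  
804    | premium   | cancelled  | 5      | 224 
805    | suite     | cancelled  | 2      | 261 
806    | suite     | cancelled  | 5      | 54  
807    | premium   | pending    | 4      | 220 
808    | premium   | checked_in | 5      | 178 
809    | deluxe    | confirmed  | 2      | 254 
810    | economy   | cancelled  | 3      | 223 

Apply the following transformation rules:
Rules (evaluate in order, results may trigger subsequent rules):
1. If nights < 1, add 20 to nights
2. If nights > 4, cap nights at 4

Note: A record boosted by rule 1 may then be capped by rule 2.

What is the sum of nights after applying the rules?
28

Step 1: Apply rule 1 to records with nights < 1
  - 0 records get bonus of 20
  - Of these, 0 records then exceed 4 and get capped
Step 2: Apply rule 2 to records with nights > 4
  - 3 records (original) are capped
Step 3: Calculate final sum = 28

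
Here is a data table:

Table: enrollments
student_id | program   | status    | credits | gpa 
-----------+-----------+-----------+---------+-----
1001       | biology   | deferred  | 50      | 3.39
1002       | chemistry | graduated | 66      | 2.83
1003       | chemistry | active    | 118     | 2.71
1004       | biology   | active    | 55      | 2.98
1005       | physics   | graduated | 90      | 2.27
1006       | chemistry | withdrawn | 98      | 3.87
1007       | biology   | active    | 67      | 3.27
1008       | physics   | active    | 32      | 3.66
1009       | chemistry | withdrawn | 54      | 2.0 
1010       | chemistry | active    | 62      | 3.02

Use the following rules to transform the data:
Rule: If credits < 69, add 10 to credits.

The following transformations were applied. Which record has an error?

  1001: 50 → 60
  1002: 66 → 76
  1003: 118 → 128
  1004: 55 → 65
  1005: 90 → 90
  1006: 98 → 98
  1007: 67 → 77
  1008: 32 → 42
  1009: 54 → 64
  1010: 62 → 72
Record 1003 has an error. The correct transformed value should be 118, not 128.

Step 1: Check each record against the rule
Step 2: Record 1003 has credits = 118
Step 3: Since 118 >= 69, the bonus should not have been applied
Step 4: Correct value = 118, but claimed value = 128
Conclusion: Record 1003 has the error.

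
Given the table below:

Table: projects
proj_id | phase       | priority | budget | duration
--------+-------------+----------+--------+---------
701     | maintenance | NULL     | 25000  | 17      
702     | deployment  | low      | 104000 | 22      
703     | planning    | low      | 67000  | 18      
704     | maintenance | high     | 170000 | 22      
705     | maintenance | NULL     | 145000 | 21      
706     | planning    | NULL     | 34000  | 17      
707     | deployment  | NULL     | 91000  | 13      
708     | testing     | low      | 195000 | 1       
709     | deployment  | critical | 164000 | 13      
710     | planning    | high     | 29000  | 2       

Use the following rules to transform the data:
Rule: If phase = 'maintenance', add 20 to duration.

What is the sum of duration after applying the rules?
206

Step 1: Count records where phase = 'maintenance': 3
Step 2: Total bonus added: 3 × 20 = 60
Step 3: Original sum of duration: 146
Step 4: Final sum = 146 + 60 = 206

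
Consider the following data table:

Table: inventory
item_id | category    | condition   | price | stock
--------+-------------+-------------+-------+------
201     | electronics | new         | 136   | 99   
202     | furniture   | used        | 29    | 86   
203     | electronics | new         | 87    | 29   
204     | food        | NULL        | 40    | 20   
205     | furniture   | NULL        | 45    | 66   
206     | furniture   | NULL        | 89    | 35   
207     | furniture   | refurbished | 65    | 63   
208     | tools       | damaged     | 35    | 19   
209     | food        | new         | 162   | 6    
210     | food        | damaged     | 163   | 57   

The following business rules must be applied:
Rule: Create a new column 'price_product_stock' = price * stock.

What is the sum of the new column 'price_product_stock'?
40389

Step 1: For each record, compute price * stock
Example calculations:
  136 * 99 = 13464
  29 * 86 = 2494
  87 * 29 = 2523
  ...
Step 2: Sum all derived values
Step 3: Total = 40389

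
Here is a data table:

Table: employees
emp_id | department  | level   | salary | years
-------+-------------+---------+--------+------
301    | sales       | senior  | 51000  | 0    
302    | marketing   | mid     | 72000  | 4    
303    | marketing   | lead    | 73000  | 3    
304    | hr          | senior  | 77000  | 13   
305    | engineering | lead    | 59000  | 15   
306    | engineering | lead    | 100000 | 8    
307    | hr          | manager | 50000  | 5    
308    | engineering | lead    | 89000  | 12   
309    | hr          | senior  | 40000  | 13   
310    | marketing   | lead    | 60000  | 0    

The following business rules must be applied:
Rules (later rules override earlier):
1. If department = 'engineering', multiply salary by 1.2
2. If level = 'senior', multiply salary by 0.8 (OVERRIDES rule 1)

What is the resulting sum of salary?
687000.0

Step 1: Rule 2 takes priority for records with level = 'senior'
  - 3 records: 168000 × 0.8 = 134400.0
Step 2: Rule 1 applies to remaining records with department = 'engineering'
  - 3 records: 248000 × 1.2 = 297600.0
Step 3: Other records unchanged: 255000
Step 4: Final sum = 134400.0 + 297600.0 + 255000 = 687000.0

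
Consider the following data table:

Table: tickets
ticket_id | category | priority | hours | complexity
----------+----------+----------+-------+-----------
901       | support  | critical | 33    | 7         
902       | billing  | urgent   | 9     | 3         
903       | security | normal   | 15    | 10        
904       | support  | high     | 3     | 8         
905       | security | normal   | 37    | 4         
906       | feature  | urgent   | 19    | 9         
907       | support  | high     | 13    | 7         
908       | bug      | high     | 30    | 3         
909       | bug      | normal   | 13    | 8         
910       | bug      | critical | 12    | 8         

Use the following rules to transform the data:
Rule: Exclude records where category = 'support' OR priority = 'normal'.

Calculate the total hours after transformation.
70

Step 1: Find records where category = 'support' OR priority = 'normal'
Step 2: 6 records match, summing to 114
Step 3: Original sum: 184
Step 4: Remaining sum = 184 - 114 = 70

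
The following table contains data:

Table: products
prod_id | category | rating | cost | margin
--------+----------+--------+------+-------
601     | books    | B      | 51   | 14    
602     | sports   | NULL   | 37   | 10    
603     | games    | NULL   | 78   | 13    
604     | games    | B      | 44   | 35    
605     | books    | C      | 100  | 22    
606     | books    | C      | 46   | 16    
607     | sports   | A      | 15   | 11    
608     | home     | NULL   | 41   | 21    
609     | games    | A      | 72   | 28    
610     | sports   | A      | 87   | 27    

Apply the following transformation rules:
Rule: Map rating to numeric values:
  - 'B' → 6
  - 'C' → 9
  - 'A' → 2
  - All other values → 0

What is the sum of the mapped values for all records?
36

Step 1: Apply mapping to each record
Step 2: Count by status:
  'B': 2 records × 6 = 12
  'C': 2 records × 9 = 18
  'A': 3 records × 2 = 6
Step 3: Sum all mapped values = 36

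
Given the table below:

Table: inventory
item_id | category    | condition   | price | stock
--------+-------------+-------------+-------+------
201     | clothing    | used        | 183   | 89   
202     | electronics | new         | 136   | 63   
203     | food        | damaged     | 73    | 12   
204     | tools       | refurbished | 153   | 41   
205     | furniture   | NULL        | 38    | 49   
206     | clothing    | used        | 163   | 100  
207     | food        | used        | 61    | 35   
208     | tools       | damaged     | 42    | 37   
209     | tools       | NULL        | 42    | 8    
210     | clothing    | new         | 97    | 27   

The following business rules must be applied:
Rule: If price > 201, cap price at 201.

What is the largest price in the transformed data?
183

Step 1: Original maximum price = 183
Step 2: Check cap of 201 against maximum
Step 3: No records exceed the cap (max 183 <= cap 201), so no capping applies
Step 4: Maximum after transformation = 183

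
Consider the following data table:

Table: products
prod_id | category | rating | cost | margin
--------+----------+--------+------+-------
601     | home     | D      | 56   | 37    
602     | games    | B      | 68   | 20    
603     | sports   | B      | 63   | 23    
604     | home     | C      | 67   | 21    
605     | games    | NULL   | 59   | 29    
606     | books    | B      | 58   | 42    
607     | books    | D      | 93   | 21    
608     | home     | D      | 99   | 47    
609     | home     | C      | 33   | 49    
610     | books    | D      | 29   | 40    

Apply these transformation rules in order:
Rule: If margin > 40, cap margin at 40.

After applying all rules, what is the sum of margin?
311

Step 1: 3 records have margin > 40
Step 2: These records originally summed to 138
Step 3: After capping: 3 × 40 = 120
Step 4: Unaffected records sum: 191
Step 5: Final sum = 120 + 191 = 311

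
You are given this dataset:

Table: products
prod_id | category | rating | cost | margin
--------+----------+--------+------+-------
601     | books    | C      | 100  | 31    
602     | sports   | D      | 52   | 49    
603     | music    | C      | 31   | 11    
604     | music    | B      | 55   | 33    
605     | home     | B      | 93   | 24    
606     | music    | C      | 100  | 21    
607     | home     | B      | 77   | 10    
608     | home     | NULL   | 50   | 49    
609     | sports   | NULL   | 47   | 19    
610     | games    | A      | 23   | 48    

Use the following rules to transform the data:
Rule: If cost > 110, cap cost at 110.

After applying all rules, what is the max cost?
100

Step 1: Original maximum cost = 100
Step 2: Check cap of 110 against maximum
Step 3: No records exceed the cap (max 100 <= cap 110), so no capping applies
Step 4: Maximum after transformation = 100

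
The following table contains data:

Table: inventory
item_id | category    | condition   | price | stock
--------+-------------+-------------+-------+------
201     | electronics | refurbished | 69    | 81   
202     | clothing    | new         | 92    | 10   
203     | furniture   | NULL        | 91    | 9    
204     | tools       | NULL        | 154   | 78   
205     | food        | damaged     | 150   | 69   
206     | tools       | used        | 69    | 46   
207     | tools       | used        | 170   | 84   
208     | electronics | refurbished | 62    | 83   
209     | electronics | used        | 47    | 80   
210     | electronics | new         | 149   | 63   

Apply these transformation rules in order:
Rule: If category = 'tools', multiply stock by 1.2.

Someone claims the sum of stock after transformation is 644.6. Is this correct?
Yes, the result is correct.

Step 1: Calculate the correct sum after transformation
Step 2: Apply multiplier 1.2 to records where category = 'tools'
Step 3: Correct result = 644.6
Step 4: Claimed result = 644.6
Step 5: 644.6 = 644.6 ✓
Conclusion: The claimed result is correct.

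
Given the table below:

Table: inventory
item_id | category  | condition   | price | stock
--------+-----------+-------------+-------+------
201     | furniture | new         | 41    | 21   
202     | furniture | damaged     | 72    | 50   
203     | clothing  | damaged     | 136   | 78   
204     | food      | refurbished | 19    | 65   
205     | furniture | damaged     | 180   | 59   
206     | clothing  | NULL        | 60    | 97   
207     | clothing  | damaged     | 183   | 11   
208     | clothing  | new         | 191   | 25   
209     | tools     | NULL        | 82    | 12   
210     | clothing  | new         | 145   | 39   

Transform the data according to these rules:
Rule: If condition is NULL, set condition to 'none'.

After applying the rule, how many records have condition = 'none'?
2

Step 1: Count records where condition IS NULL
Step 2: Found 2 records with NULL condition
Step 3: These records will have condition set to 'none'
Step 4: Records already having condition = 'none': 0
Step 5: Answer: 2 + 0 = 2 records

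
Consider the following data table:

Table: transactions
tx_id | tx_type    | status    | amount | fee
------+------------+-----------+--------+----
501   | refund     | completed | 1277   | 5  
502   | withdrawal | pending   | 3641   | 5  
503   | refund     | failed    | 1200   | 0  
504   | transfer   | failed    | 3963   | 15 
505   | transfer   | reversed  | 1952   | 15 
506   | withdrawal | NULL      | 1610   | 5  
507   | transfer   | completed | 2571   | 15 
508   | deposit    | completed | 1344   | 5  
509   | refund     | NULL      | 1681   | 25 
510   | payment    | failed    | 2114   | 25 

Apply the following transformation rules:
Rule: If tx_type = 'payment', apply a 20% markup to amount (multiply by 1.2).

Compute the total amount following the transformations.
21775.8

Step 1: Records with tx_type = 'payment' have total amount = 2114
Step 2: Apply multiplier: 2114 × 1.2 = 2536.8
Step 3: Other records total: 19239
Step 4: Final sum = 2536.8 + 19239 = 21775.8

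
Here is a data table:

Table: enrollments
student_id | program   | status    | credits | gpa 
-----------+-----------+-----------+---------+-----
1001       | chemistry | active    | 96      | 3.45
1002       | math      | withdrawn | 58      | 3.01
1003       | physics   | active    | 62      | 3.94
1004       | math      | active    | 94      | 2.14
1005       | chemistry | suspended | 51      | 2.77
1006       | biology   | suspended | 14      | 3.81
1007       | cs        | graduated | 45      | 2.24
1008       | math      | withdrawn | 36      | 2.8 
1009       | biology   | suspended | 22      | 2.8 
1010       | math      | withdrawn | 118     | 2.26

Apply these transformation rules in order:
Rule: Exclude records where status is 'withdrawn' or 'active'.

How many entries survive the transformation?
4

Step 1: Count records to exclude
  - 3 (withdrawn) + 3 (active) = 6 records
Step 2: Total records: 10
Step 3: Remaining = 10 - 6 = 4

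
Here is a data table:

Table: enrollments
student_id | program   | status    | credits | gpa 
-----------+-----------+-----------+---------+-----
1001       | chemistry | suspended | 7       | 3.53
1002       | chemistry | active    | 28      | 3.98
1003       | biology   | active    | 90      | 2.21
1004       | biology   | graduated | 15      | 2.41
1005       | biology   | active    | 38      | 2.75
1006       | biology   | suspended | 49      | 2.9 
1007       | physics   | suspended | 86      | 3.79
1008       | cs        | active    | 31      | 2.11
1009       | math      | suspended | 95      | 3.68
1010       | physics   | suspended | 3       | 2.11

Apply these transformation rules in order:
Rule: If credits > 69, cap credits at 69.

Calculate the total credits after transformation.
378

Step 1: 3 records have credits > 69
Step 2: These records originally summed to 271
Step 3: After capping: 3 × 69 = 207
Step 4: Unaffected records sum: 171
Step 5: Final sum = 207 + 171 = 378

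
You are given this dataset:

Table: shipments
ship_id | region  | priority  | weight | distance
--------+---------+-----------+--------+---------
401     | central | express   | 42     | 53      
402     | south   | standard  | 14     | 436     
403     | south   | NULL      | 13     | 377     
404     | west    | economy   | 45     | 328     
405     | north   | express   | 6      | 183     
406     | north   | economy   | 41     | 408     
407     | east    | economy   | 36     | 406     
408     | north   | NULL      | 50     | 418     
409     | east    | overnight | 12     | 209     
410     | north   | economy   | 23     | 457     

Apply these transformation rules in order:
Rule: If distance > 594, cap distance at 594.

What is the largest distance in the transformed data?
457

Step 1: Original maximum distance = 457
Step 2: Check cap of 594 against maximum
Step 3: No records exceed the cap (max 457 <= cap 594), so no capping applies
Step 4: Maximum after transformation = 457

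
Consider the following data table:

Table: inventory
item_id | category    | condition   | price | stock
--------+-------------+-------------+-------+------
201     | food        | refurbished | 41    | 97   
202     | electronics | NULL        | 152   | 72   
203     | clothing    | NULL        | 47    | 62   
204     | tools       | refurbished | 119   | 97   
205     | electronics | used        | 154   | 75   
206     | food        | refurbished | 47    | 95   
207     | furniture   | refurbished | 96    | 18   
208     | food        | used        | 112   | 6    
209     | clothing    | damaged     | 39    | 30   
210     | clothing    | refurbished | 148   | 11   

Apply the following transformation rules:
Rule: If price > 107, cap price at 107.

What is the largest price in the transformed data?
107

Step 1: Original maximum price = 154
Step 2: Apply cap at 107
Step 3: 5 records had price > 107 and were capped
Step 4: Maximum after transformation = 107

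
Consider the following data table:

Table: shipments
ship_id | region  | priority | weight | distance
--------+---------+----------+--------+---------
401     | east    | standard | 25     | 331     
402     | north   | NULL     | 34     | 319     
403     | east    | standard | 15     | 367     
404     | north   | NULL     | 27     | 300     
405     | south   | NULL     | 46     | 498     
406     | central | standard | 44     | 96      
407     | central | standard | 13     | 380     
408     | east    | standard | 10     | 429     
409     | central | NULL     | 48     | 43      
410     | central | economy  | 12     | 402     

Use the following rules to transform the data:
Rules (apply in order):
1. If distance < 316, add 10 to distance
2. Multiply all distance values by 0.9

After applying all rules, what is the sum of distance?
2875.5

Step 1: Apply Rule 1 - Add 10 to records with distance < 316
  - 3 records affected: 439 + (3 × 10) = 469
  - Unaffected records: 2726
  - Sum after Rule 1: 3195
Step 2: Apply Rule 2 - Multiply all by 0.9
  - 3195 × 0.9 = 2875.5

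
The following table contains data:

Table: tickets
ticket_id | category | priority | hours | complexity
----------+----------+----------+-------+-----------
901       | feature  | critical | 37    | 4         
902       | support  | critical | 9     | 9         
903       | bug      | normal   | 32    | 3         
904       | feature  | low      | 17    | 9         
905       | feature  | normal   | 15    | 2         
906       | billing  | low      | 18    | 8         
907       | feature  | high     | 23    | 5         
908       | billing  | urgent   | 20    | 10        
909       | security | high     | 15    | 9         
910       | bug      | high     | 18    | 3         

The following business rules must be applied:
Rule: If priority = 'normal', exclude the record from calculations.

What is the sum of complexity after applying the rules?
57

Step 1: Identify records where priority = 'normal'
Step 2: The excluded records sum to 5
Step 3: Original total complexity = 62
Step 4: Remaining total = 62 - 5 = 57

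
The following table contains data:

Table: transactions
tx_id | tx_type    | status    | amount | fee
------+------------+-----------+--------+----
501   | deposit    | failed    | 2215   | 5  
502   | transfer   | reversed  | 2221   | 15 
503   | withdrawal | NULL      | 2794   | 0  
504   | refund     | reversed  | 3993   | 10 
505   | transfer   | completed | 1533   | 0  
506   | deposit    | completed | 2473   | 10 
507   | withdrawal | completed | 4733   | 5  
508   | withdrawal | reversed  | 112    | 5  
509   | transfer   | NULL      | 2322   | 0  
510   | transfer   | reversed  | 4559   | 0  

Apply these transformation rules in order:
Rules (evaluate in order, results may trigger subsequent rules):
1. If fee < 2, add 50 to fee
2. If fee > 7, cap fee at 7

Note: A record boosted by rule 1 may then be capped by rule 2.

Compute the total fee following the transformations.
64

Step 1: Apply rule 1 to records with fee < 2
  - 4 records get bonus of 50
  - Of these, 4 records then exceed 7 and get capped
Step 2: Apply rule 2 to records with fee > 7
  - 3 records (original) are capped
Step 3: Calculate final sum = 64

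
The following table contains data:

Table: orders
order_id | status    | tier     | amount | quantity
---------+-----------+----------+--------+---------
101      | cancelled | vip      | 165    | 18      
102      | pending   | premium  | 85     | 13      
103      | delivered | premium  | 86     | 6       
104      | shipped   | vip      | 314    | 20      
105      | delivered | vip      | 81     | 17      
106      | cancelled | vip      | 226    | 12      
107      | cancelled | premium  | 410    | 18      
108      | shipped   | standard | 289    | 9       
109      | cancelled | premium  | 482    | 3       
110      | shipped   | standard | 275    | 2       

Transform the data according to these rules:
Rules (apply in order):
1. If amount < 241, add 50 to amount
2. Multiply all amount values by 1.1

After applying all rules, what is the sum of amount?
2929.3

Step 1: Apply Rule 1 - Add 50 to records with amount < 241
  - 5 records affected: 643 + (5 × 50) = 893
  - Unaffected records: 1770
  - Sum after Rule 1: 2663
Step 2: Apply Rule 2 - Multiply all by 1.1
  - 2663 × 1.1 = 2929.3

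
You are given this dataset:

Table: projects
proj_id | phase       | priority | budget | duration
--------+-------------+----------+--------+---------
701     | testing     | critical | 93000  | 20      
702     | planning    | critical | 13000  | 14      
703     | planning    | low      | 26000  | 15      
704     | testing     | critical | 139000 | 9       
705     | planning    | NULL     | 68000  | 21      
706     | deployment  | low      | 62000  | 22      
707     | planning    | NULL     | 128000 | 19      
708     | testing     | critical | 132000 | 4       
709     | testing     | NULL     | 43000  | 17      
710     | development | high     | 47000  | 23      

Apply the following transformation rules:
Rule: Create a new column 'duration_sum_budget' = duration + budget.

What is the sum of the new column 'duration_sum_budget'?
751164

Step 1: For each record, compute duration + budget
Example calculations:
  20 + 93000 = 93020
  14 + 13000 = 13014
  15 + 26000 = 26015
  ...
Step 2: Sum all derived values
Step 3: Total = 751164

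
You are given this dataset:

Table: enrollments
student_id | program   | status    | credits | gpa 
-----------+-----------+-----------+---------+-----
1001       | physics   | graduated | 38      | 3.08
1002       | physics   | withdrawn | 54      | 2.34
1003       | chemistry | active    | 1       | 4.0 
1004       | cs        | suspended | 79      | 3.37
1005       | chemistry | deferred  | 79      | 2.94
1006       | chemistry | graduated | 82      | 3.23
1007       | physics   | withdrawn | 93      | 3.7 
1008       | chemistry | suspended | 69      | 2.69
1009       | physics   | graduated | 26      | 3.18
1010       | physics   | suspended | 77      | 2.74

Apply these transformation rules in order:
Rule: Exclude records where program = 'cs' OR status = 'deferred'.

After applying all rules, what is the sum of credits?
440

Step 1: Find records where program = 'cs' OR status = 'deferred'
Step 2: 2 records match, summing to 158
Step 3: Original sum: 598
Step 4: Remaining sum = 598 - 158 = 440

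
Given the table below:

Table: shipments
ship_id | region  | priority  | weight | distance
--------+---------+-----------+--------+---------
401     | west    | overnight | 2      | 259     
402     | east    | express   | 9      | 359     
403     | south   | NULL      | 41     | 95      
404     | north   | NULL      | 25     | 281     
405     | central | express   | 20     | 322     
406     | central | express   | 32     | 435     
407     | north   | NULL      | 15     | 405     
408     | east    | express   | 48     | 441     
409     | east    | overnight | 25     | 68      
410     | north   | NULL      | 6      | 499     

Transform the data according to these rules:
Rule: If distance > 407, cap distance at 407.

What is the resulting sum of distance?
3010

Step 1: 3 records have distance > 407
Step 2: These records originally summed to 1375
Step 3: After capping: 3 × 407 = 1221
Step 4: Unaffected records sum: 1789
Step 5: Final sum = 1221 + 1789 = 3010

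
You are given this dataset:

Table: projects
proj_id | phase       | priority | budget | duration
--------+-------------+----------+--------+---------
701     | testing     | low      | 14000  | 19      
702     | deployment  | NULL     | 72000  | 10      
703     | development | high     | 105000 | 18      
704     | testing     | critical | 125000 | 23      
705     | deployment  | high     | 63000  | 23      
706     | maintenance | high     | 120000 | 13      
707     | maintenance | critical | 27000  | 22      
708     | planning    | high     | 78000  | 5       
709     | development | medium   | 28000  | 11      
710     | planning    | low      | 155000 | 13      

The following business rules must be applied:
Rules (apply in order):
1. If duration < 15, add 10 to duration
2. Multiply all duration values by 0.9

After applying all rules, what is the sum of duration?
186.3

Step 1: Apply Rule 1 - Add 10 to records with duration < 15
  - 5 records affected: 52 + (5 × 10) = 102
  - Unaffected records: 105
  - Sum after Rule 1: 207
Step 2: Apply Rule 2 - Multiply all by 0.9
  - 207 × 0.9 = 186.3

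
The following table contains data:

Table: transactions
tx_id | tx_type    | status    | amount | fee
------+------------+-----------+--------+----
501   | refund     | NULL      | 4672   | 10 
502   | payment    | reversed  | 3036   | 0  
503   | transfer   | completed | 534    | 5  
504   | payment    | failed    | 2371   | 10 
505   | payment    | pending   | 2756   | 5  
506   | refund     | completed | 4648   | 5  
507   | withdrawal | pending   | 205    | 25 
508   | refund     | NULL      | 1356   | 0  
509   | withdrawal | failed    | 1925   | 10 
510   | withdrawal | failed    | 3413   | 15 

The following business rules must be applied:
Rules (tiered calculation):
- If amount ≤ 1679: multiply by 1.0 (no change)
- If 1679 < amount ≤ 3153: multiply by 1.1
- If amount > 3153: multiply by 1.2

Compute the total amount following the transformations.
28471.4

Step 1: Tier 1 (amount ≤ 1679): 3 records, sum = 2095 × 1.0 = 2095.0
Step 2: Tier 2 (1679 < amount ≤ 3153): 4 records, sum = 10088 × 1.1 = 11096.8
Step 3: Tier 3 (amount > 3153): 3 records, sum = 12733 × 1.2 = 15279.6
Step 4: Final sum = 2095.0 + 11096.8 + 15279.6 = 28471.4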